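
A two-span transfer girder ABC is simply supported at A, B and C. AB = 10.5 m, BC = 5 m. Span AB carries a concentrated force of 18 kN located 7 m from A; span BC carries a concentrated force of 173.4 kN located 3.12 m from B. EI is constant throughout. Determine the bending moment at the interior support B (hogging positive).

M_B = 68.86 kN·m

Release continuity at B by inserting a hinge; the redundant is the internal moment M_B. The primary structure is two simply-supported spans AB and BC.
End slopes at the hinge B, treating each span as simply supported:
  span AB: point load 18 at a = 7: Pab(L + a)/(6LEI) = 122.5/EI
  span BC: point load 173.4 at a = 3.12: Pab(L + b)/(6LEI) = 233.3/EI
  relative rotation θ_0 = (122.5 + 233.3)/EI = 355.8/EI
A unit hogging moment at B produces rotation L₁/(3EI) + L₂/(3EI) = 5.167/EI.
Compatibility: M_B·(L₁+L₂)/(3EI) = θ_0, giving M_B = 68.86 kN·m (hogging).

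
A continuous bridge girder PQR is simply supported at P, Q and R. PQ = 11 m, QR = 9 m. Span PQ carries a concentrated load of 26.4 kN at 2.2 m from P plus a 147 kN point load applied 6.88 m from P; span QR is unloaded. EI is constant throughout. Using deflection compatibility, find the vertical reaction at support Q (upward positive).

R_Q = 134.5 kN

Take M_Q as the redundant. Released structure: two simple spans PQ and QR with a hinge at Q.
End slopes at the hinge Q, treating each span as simply supported:
  span PQ: point load 26.4 at a = 2.2: Pab(L + a)/(6LEI) = 102.2/EI
  span PQ: point load 147 at a = 6.88: Pab(L + a)/(6LEI) = 1129/EI
  relative rotation θ_0 = (1231 + 0)/EI = 1231/EI
A unit hogging moment at Q produces rotation L₁/(3EI) + L₂/(3EI) = 6.667/EI.
Compatibility: M_Q·(L₁+L₂)/(3EI) = θ_0, giving M_Q = 184.7 kN·m (hogging).
Span PQ, ΣM about P with M_Q applied at Q: R_Q^{PQ}·11 = 1069 + 184.7, so R_Q^{PQ} = 114 kN and R_P = 173.4 − 114 = 59.39 kN.
Span QR, ΣM about R: R_Q^{QR}·9 = 0 + 184.7, so R_Q^{QR} = 20.52 kN and R_R = 0 − 20.52 = -20.52 kN.
R_Q = 114 + 20.52 = 134.5 kN.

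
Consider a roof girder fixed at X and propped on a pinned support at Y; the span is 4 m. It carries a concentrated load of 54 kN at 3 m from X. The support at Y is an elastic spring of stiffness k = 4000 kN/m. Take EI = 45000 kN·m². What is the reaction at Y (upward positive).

Choose R_Y as the redundant. The primary structure is the cantilever fixed at X.
Downward deflection at the released point Y due to the loads:
  point load 54 at a = 3: Pa²(3L − a)/(6EI) = 729/EI
Flexibility coefficient — unit upward force at Y: δ_{YY} = L³/(3EI) = 21.33/EI.
With EI = 45000 kN·m²: δ_0 = 0.0162 m and δ_{YY} = 0.000474 m/kN.
Compatibility — the spring shortens by R_Y/k under the reaction it provides: δ_0 − R_Y·δ_{YY} = R_Y/k. With 1/k = 0.00025 m/kN, R_Y = δ_0 / (δ_{YY} + 1/k) = 0.0162 / (0.000474 + 0.00025) = 22.37 kN.

R_Y = 22.37 kN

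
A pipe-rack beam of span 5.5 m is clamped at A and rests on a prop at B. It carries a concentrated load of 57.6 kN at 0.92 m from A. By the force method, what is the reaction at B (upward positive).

R_B = 2.283 kN

Remove the prop at B; the released (primary) structure is a cantilever built in at A.
Free-end deflection of the primary structure under the applied loading (downward +):
  point load 57.6 at a = 0.92: Pa²(3L − a)/(6EI) = 126.6/EI
Tip deflection under a unit load at B: L³/(3EI) = 55.46/EI.
The prop prevents deflection at B: R_B = δ_0/δ_{BB} = 126.6/55.46 = 2.283 kN.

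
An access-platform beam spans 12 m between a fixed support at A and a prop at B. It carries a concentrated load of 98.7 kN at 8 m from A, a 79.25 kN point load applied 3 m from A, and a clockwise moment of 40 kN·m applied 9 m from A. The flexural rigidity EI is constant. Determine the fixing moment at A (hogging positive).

Release the roller at B. Primary structure: cantilever fixed at A.
Primary-structure tip deflection at B by superposition:
  point load 98.7 at a = 8: Pa²(3L − a)/(6EI) = 29478/EI
  point load 79.25 at a = 3: Pa²(3L − a)/(6EI) = 3923/EI
  clockwise couple 40 at a = 9: M₀a(2L − a)/(2EI) = 2700/EI
  δ_0 = 36101/EI
Tip deflection under a unit load at B: L³/(3EI) = 576/EI.
The prop prevents deflection at B: R_B = δ_0/δ_{BB} = 36101/576 = 62.68 kN.
Moment equilibrium about A: M_A = Σ(load moments about A) − R_B·L = 1067 − 62.68×12 = 315.2 kN·m.

M_A = 315.2 kN·m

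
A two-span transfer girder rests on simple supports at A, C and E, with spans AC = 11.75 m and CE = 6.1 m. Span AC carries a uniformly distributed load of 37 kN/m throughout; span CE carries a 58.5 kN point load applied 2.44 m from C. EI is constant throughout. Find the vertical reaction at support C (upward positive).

Take M_C as the redundant. Released structure: two simple spans AC and CE with a hinge at C.
End slopes at the hinge C, treating each span as simply supported:
  span AC: UDL 37: wL³/(24EI) = 2501/EI
  span CE: point load 58.5 at a = 2.44: Pab(L + b)/(6LEI) = 139.3/EI
  relative rotation θ_0 = (2501 + 139.3)/EI = 2640/EI
A unit hogging moment at C produces rotation L₁/(3EI) + L₂/(3EI) = 5.95/EI.
Slope continuity at C: θ_0 = M_C·5.95/EI, so M_C = 2640/5.95 = 443.7 kN·m (hogging).
Span AC, ΣM about A with M_C applied at C: R_C^{AC}·11.75 = 2554 + 443.7, so R_C^{AC} = 255.1 kN and R_A = 434.8 − 255.1 = 179.6 kN.
Span CE, ΣM about E: R_C^{CE}·6.1 = 214.1 + 443.7, so R_C^{CE} = 107.8 kN and R_E = 58.5 − 107.8 = -49.34 kN.
R_C = 255.1 + 107.8 = 363 kN.

R_C = 363 kN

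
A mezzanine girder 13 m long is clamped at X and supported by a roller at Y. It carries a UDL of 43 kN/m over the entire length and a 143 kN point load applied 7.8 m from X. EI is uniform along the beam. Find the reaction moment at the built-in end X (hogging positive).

M_X = 1221 kN·m

Take the reaction at Y as the redundant and release it; the primary structure is a cantilever fixed at X.
Primary-structure tip deflection at Y by superposition:
  UDL 43: wL⁴/(8EI) = 153515/EI
  point load 143 at a = 7.8: Pa²(3L − a)/(6EI) = 45241/EI
  δ_0 = 198756/EI
Tip deflection under a unit load at Y: L³/(3EI) = 732.3/EI.
Compatibility at Y: δ_0 − R_Y·δ_{YY} = 0, so R_Y = 198756/732.3 = 271.4 kN.
Moment equilibrium about X: M_X = Σ(load moments about X) − R_Y·L = 4749 − 271.4×13 = 1221 kN·m.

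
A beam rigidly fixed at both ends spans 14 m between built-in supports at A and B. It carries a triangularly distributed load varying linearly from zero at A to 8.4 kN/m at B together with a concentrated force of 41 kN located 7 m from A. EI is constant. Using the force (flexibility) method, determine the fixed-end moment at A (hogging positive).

M_A = 126.6 kN·m

Take the two fixed-end moments M_A, M_B as redundants; the released structure is the simple span AB.
Simple-span end rotations at A and B under the given loads:
  at A: triangular load, peak 8.4: 7w₀L³/(360EI) = 448.2/EI
  at B: triangular load, peak 8.4: w₀L³/(45EI) = 512.2/EI
  at A: point load 41 at a = 7: Pab(L + b)/(6LEI) = 502.2/EI
  at B: point load 41 at a = 7: Pab(L + a)/(6LEI) = 502.2/EI
  θ_A0 = 950.4/EI,  θ_B0 = 1014/EI
Flexibility coefficients: a unit moment at one end gives L/(3EI) there and L/(6EI) at the far end, so f₁₁ = f₂₂ = 4.667/EI and f₁₂ = f₂₁ = 2.333/EI.
Compatibility — zero rotation at each built-in end:
  4.667 M_A + 2.333 M_B = 950.4
  2.333 M_A + 4.667 M_B = 1014
Solving the pair gives M_A = 126.6 kN·m and M_B = 154.1 kN·m (hogging).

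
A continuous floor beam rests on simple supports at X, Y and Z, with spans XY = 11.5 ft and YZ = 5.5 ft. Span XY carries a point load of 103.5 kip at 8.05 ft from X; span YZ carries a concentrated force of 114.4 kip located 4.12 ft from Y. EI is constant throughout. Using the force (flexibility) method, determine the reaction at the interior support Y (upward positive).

Take M_Y as the redundant. Released structure: two simple spans XY and YZ with a hinge at Y.
End slopes at the hinge Y, treating each span as simply supported:
  span XY: point load 103.5 at a = 8.05: Pab(L + a)/(6LEI) = 814.4/EI
  span YZ: point load 114.4 at a = 4.12: Pab(L + b)/(6LEI) = 135.6/EI
  relative rotation θ_0 = (814.4 + 135.6)/EI = 950/EI
A unit hogging moment at Y produces rotation L₁/(3EI) + L₂/(3EI) = 5.667/EI.
Slope continuity at Y: θ_0 = M_Y·5.667/EI, so M_Y = 950/5.667 = 167.7 kip·ft (hogging).
Span XY, ΣM about X with M_Y applied at Y: R_Y^{XY}·11.5 = 833.2 + 167.7, so R_Y^{XY} = 87.03 kip and R_X = 103.5 − 87.03 = 16.47 kip.
Span YZ, ΣM about Z: R_Y^{YZ}·5.5 = 157.9 + 167.7, so R_Y^{YZ} = 59.19 kip and R_Z = 114.4 − 59.19 = 55.21 kip.
R_Y = 87.03 + 59.19 = 146.2 kip.

R_Y = 146.2 kip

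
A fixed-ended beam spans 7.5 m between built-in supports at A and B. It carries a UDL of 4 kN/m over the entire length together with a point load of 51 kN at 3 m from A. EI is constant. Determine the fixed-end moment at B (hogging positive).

M_B = 55.47 kN·m

Release both end moments; the primary structure is a simply-supported span AB with redundants M_A and M_B.
Simple-span end rotations at A and B under the given loads:
  at A: UDL 4: wL³/(24EI) = 70.31/EI
  at B: UDL 4: wL³/(24EI) = 70.31/EI
  at A: point load 51 at a = 3: Pab(L + b)/(6LEI) = 183.6/EI
  at B: point load 51 at a = 3: Pab(L + a)/(6LEI) = 160.7/EI
  θ_A0 = 253.9/EI,  θ_B0 = 231/EI
Flexibility coefficients: a unit moment at one end gives L/(3EI) there and L/(6EI) at the far end, so f₁₁ = f₂₂ = 2.5/EI and f₁₂ = f₂₁ = 1.25/EI.
Compatibility — zero rotation at each built-in end:
  2.5 M_A + 1.25 M_B = 253.9
  1.25 M_A + 2.5 M_B = 231
Solving the pair gives M_A = 73.83 kN·m and M_B = 55.47 kN·m (hogging).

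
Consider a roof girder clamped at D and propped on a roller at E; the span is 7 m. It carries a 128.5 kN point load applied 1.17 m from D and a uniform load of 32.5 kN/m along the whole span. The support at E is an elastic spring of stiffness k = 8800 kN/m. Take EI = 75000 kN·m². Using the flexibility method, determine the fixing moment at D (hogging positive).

M_D = 357.7 kN·m

Take the reaction at E as the redundant and release it; the primary structure is a cantilever fixed at D.
Free-end deflection of the primary structure under the applied loading (downward +):
  point load 128.5 at a = 1.17: Pa²(3L − a)/(6EI) = 581.4/EI
  UDL 32.5: wL⁴/(8EI) = 9754/EI
  δ_0 = 10335/EI
Flexibility coefficient — unit upward force at E: δ_{EE} = L³/(3EI) = 114.3/EI.
With EI = 75000 kN·m²: δ_0 = 0.13781 m and δ_{EE} = 0.001524 m/kN.
Compatibility — the spring shortens by R_E/k under the reaction it provides: δ_0 − R_E·δ_{EE} = R_E/k. With 1/k = 0.000114 m/kN, R_E = δ_0 / (δ_{EE} + 1/k) = 0.13781 / (0.001524 + 0.000114) = 84.13 kN.
Moment equilibrium about D: M_D = Σ(load moments about D) − R_E·L = 946.6 − 84.13×7 = 357.7 kN·m.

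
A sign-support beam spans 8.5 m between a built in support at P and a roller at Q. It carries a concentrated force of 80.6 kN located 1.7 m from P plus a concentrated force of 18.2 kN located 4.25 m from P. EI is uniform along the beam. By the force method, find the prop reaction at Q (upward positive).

R_Q = 10.2 kN

Release the roller at Q. Primary structure: cantilever fixed at P.
Deflection at Q on the released cantilever, summing each load's contribution:
  point load 80.6 at a = 1.7: Pa²(3L − a)/(6EI) = 924/EI
  point load 18.2 at a = 4.25: Pa²(3L − a)/(6EI) = 1164/EI
  δ_0 = 2088/EI
Flexibility coefficient — unit upward force at Q: δ_{QQ} = L³/(3EI) = 204.7/EI.
The prop prevents deflection at Q: R_Q = δ_0/δ_{QQ} = 2088/204.7 = 10.2 kN.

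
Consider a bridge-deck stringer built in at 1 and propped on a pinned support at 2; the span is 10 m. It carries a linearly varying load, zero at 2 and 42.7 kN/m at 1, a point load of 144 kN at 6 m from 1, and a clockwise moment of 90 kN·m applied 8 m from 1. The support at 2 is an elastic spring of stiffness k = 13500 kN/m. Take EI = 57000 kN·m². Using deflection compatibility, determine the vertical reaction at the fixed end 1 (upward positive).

R_1 = 241.1 kN

Take the reaction at 2 as the redundant and release it; the primary structure is a cantilever fixed at 1.
Downward deflection at the released point 2 due to the loads:
  triangular load, peak 42.7 at the fixed end: w₀L⁴/(30EI) = 14233/EI
  point load 144 at a = 6: Pa²(3L − a)/(6EI) = 20736/EI
  clockwise couple 90 at a = 8: M₀a(2L − a)/(2EI) = 4320/EI
  δ_0 = 39289/EI
Tip deflection under a unit load at 2: L³/(3EI) = 333.3/EI.
With EI = 57000 kN·m²: δ_0 = 0.68929 m and δ_{22} = 0.005848 m/kN.
Compatibility — the spring shortens by R_2/k under the reaction it provides: δ_0 − R_2·δ_{22} = R_2/k. With 1/k = 0.000074 m/kN, R_2 = δ_0 / (δ_{22} + 1/k) = 0.68929 / (0.005848 + 0.000074) = 116.4 kN.
Vertical equilibrium: R_1 = ΣP − R_2 = 357.5 − 116.4 = 241.1 kN.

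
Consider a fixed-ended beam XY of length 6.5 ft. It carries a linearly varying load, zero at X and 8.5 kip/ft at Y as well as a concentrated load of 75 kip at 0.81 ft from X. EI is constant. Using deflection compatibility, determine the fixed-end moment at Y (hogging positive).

Take the two fixed-end moments M_X, M_Y as redundants; the released structure is the simple span XY.
Simple-span end rotations at X and Y under the given loads:
  at X: triangular load, peak 8.5: 7w₀L³/(360EI) = 45.39/EI
  at Y: triangular load, peak 8.5: w₀L³/(45EI) = 51.87/EI
  at X: point load 75 at a = 0.81: Pab(L + b)/(6LEI) = 108/EI
  at Y: point load 75 at a = 0.81: Pab(L + a)/(6LEI) = 64.79/EI
  θ_X0 = 153.4/EI,  θ_Y0 = 116.7/EI
Flexibility coefficients: a unit moment at one end gives L/(3EI) there and L/(6EI) at the far end, so f₁₁ = f₂₂ = 2.167/EI and f₁₂ = f₂₁ = 1.083/EI.
Compatibility — zero rotation at each built-in end:
  2.167 M_X + 1.083 M_Y = 153.4
  1.083 M_X + 2.167 M_Y = 116.7
Solving the pair gives M_X = 58.52 kip·ft and M_Y = 24.58 kip·ft (hogging).

M_Y = 24.58 kip·ft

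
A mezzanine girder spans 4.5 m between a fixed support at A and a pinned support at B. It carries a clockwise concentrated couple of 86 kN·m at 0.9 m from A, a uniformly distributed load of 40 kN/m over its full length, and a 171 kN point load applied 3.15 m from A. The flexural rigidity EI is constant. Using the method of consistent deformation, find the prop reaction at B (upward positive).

Choose R_B as the redundant. The primary structure is the cantilever fixed at A.
Free-end deflection of the primary structure under the applied loading (downward +):
  clockwise couple 86 at a = 0.9: M₀a(2L − a)/(2EI) = 313.5/EI
  UDL 40: wL⁴/(8EI) = 2050/EI
  point load 171 at a = 3.15: Pa²(3L − a)/(6EI) = 2927/EI
  δ_0 = 5291/EI
Tip deflection under a unit load at B: L³/(3EI) = 30.38/EI.
The prop prevents deflection at B: R_B = δ_0/δ_{BB} = 5291/30.38 = 174.2 kN.

R_B = 174.2 kN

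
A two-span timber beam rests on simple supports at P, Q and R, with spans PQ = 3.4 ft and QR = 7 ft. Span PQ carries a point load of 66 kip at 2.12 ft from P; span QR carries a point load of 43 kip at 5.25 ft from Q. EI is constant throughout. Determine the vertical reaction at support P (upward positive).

Take M_Q as the redundant. Released structure: two simple spans PQ and QR with a hinge at Q.
Rotations at Q on the released spans (each span's end-slope, ×1/EI):
  span PQ: point load 66 at a = 2.12: Pab(L + a)/(6LEI) = 48.46/EI
  span QR: point load 43 at a = 5.25: Pab(L + b)/(6LEI) = 82.3/EI
  relative rotation θ_0 = (48.46 + 82.3)/EI = 130.8/EI
A unit hogging moment at Q produces rotation L₁/(3EI) + L₂/(3EI) = 3.467/EI.
Compatibility: M_Q·(L₁+L₂)/(3EI) = θ_0, giving M_Q = 37.72 kip·ft (hogging).
Span PQ, ΣM about P with M_Q applied at Q: R_Q^{PQ}·3.4 = 139.9 + 37.72, so R_Q^{PQ} = 52.25 kip and R_P = 66 − 52.25 = 13.75 kip.

R_P = 13.75 kip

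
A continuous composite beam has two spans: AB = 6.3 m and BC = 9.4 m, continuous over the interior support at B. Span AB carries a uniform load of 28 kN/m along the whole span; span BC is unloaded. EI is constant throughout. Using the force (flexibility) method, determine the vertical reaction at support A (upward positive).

R_A = 79.35 kN

Release continuity at B by inserting a hinge; the redundant is the internal moment M_B. The primary structure is two simply-supported spans AB and BC.
Discontinuity in slope at B on the released structure — sum the simple-span end rotations:
  span AB: UDL 28: wL³/(24EI) = 291.7/EI
  relative rotation θ_0 = (291.7 + 0)/EI = 291.7/EI
A unit hogging moment at B produces rotation L₁/(3EI) + L₂/(3EI) = 5.233/EI.
Compatibility: M_B·(L₁+L₂)/(3EI) = θ_0, giving M_B = 55.74 kN·m (hogging).
Span AB, ΣM about A with M_B applied at B: R_B^{AB}·6.3 = 555.7 + 55.74, so R_B^{AB} = 97.05 kN and R_A = 176.4 − 97.05 = 79.35 kN.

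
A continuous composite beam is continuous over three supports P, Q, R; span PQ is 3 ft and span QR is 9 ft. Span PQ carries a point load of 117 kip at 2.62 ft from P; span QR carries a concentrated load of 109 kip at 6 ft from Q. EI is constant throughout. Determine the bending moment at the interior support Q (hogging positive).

Take M_Q as the redundant. Released structure: two simple spans PQ and QR with a hinge at Q.
Discontinuity in slope at Q on the released structure — sum the simple-span end rotations:
  span PQ: point load 117 at a = 2.62: Pab(L + a)/(6LEI) = 36.37/EI
  span QR: point load 109 at a = 6: Pab(L + b)/(6LEI) = 436/EI
  relative rotation θ_0 = (36.37 + 436)/EI = 472.4/EI
A unit hogging moment at Q produces rotation L₁/(3EI) + L₂/(3EI) = 4/EI.
Slope continuity at Q: θ_0 = M_Q·4/EI, so M_Q = 472.4/4 = 118.1 kip·ft (hogging).

M_Q = 118.1 kip·ft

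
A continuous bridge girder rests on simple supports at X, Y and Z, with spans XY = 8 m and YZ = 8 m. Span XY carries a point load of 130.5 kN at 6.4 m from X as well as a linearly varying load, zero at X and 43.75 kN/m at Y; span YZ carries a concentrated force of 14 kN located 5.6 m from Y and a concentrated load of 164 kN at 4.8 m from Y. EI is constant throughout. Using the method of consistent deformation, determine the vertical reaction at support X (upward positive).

R_X = 48.64 kN

Release continuity at Y by inserting a hinge; the redundant is the internal moment M_Y. The primary structure is two simply-supported spans XY and YZ.
Discontinuity in slope at Y on the released structure — sum the simple-span end rotations:
  span XY: point load 130.5 at a = 6.4: Pab(L + a)/(6LEI) = 400.9/EI
  span XY: triangular load, peak 43.75: w₀L³/(45EI) = 497.8/EI
  span YZ: point load 14 at a = 5.6: Pab(L + b)/(6LEI) = 40.77/EI
  span YZ: point load 164 at a = 4.8: Pab(L + b)/(6LEI) = 587.8/EI
  relative rotation θ_0 = (898.7 + 628.5)/EI = 1527/EI
A unit hogging moment at Y produces rotation L₁/(3EI) + L₂/(3EI) = 5.333/EI.
Slope continuity at Y: θ_0 = M_Y·5.333/EI, so M_Y = 1527/5.333 = 286.4 kN·m (hogging).
Span XY, ΣM about X with M_Y applied at Y: R_Y^{XY}·8 = 1769 + 286.4, so R_Y^{XY} = 256.9 kN and R_X = 305.5 − 256.9 = 48.64 kN.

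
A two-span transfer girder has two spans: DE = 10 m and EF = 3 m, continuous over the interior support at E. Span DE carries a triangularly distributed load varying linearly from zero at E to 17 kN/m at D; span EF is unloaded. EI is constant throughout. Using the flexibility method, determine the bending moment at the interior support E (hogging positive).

Take M_E as the redundant. Released structure: two simple spans DE and EF with a hinge at E.
Discontinuity in slope at E on the released structure — sum the simple-span end rotations:
  span DE: triangular load, peak 17: 7w₀L³/(360EI) = 330.6/EI
  relative rotation θ_0 = (330.6 + 0)/EI = 330.6/EI
A unit hogging moment at E produces rotation L₁/(3EI) + L₂/(3EI) = 4.333/EI.
Compatibility: M_E·(L₁+L₂)/(3EI) = θ_0, giving M_E = 76.28 kN·m (hogging).

M_E = 76.28 kN·m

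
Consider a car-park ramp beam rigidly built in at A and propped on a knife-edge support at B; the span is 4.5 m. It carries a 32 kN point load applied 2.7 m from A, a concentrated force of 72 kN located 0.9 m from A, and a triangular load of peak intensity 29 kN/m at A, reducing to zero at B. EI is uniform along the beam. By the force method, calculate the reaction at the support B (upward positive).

R_B = 30.91 kN

Remove the prop at B; the released (primary) structure is a cantilever built in at A.
Free-end deflection of the primary structure under the applied loading (downward +):
  point load 32 at a = 2.7: Pa²(3L − a)/(6EI) = 419.9/EI
  point load 72 at a = 0.9: Pa²(3L − a)/(6EI) = 122.5/EI
  triangular load, peak 29 at the fixed end: w₀L⁴/(30EI) = 396.4/EI
  δ_0 = 938.8/EI
Tip deflection under a unit load at B: L³/(3EI) = 30.38/EI.
The prop prevents deflection at B: R_B = δ_0/δ_{BB} = 938.8/30.38 = 30.91 kN.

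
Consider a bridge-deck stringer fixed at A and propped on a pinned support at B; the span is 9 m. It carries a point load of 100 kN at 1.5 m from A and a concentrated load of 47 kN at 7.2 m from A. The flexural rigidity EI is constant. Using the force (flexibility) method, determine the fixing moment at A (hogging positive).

Release the roller at B. Primary structure: cantilever fixed at A.
Primary-structure tip deflection at B by superposition:
  point load 100 at a = 1.5: Pa²(3L − a)/(6EI) = 956.2/EI
  point load 47 at a = 7.2: Pa²(3L − a)/(6EI) = 8040/EI
  δ_0 = 8997/EI
Flexibility coefficient — unit upward force at B: δ_{BB} = L³/(3EI) = 243/EI.
The prop prevents deflection at B: R_B = δ_0/δ_{BB} = 8997/243 = 37.02 kN.
Moment equilibrium about A: M_A = Σ(load moments about A) − R_B·L = 488.4 − 37.02×9 = 155.2 kN·m.

M_A = 155.2 kN·m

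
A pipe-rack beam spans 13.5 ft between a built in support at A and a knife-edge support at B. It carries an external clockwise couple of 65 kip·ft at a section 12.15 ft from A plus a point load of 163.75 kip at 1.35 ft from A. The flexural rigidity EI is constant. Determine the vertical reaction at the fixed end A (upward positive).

Release the roller at B. Primary structure: cantilever fixed at A.
Downward deflection at the released point B due to the loads:
  clockwise couple 65 at a = 12.15: M₀a(2L − a)/(2EI) = 5864/EI
  point load 163.75 at a = 1.35: Pa²(3L − a)/(6EI) = 1947/EI
  δ_0 = 7811/EI
Flexibility coefficient — unit upward force at B: δ_{BB} = L³/(3EI) = 820.1/EI.
Compatibility at B: δ_0 − R_B·δ_{BB} = 0, so R_B = 7811/820.1 = 9.524 kip.
Vertical equilibrium: R_A = ΣP − R_B = 163.8 − 9.524 = 154.2 kip.

R_A = 154.2 kip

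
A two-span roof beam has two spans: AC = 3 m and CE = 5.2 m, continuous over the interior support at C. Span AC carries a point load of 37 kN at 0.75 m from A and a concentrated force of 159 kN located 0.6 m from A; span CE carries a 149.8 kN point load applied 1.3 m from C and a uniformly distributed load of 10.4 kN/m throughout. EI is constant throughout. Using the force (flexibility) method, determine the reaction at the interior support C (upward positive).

Insert a hinge at C; M_C is the redundant, and each span becomes simply supported.
Rotations at C on the released spans (each span's end-slope, ×1/EI):
  span AC: point load 37 at a = 0.75: Pab(L + a)/(6LEI) = 13.01/EI
  span AC: point load 159 at a = 0.6: Pab(L + a)/(6LEI) = 45.79/EI
  span CE: point load 149.8 at a = 1.3: Pab(L + b)/(6LEI) = 221.5/EI
  span CE: UDL 10.4: wL³/(24EI) = 60.93/EI
  relative rotation θ_0 = (58.8 + 282.4)/EI = 341.2/EI
A unit hogging moment at C produces rotation L₁/(3EI) + L₂/(3EI) = 2.733/EI.
Compatibility: M_C·(L₁+L₂)/(3EI) = θ_0, giving M_C = 124.8 kN·m (hogging).
Span AC, ΣM about A with M_C applied at C: R_C^{AC}·3 = 123.2 + 124.8, so R_C^{AC} = 82.67 kN and R_A = 196 − 82.67 = 113.3 kN.
Span CE, ΣM about E: R_C^{CE}·5.2 = 724.8 + 124.8, so R_C^{CE} = 163.4 kN and R_E = 203.9 − 163.4 = 40.48 kN.
R_C = 82.67 + 163.4 = 246.1 kN.

R_C = 246.1 kN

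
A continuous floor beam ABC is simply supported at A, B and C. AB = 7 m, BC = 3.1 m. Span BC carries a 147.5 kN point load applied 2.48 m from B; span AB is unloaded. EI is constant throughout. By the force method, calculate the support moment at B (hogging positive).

M_B = 13.47 kN·m

Insert a hinge at B; M_B is the redundant, and each span becomes simply supported.
End slopes at the hinge B, treating each span as simply supported:
  span BC: point load 147.5 at a = 2.48: Pab(L + b)/(6LEI) = 45.36/EI
  relative rotation θ_0 = (0 + 45.36)/EI = 45.36/EI
A unit hogging moment at B produces rotation L₁/(3EI) + L₂/(3EI) = 3.367/EI.
Slope continuity at B: θ_0 = M_B·3.367/EI, so M_B = 45.36/3.367 = 13.47 kN·m (hogging).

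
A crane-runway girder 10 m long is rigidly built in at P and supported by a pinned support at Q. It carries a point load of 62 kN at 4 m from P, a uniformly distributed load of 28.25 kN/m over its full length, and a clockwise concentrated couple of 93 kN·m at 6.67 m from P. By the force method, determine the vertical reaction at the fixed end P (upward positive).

Choose R_Q as the redundant. The primary structure is the cantilever fixed at P.
Deflection at Q on the released cantilever, summing each load's contribution:
  point load 62 at a = 4: Pa²(3L − a)/(6EI) = 4299/EI
  UDL 28.25: wL⁴/(8EI) = 35312/EI
  clockwise couple 93 at a = 6.67: M₀a(2L − a)/(2EI) = 4134/EI
  δ_0 = 43746/EI
Flexibility coefficient — unit upward force at Q: δ_{QQ} = L³/(3EI) = 333.3/EI.
The prop prevents deflection at Q: R_Q = δ_0/δ_{QQ} = 43746/333.3 = 131.2 kN.
Vertical equilibrium: R_P = ΣP − R_Q = 344.5 − 131.2 = 213.3 kN.

R_P = 213.3 kN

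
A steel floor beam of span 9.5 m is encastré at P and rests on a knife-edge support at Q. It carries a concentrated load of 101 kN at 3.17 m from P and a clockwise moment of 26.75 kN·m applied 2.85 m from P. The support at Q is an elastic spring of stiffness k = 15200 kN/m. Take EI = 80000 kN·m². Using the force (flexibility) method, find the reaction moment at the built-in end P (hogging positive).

M_P = 187 kN·m

Release the roller at Q. Primary structure: cantilever fixed at P.
Free-end deflection of the primary structure under the applied loading (downward +):
  point load 101 at a = 3.17: Pa²(3L − a)/(6EI) = 4285/EI
  clockwise couple 26.75 at a = 2.85: M₀a(2L − a)/(2EI) = 615.6/EI
  δ_0 = 4900/EI
Flexibility coefficient — unit upward force at Q: δ_{QQ} = L³/(3EI) = 285.8/EI.
With EI = 80000 kN·m²: δ_0 = 0.061254 m and δ_{QQ} = 0.003572 m/kN.
Compatibility — the spring shortens by R_Q/k under the reaction it provides: δ_0 − R_Q·δ_{QQ} = R_Q/k. With 1/k = 0.000066 m/kN, R_Q = δ_0 / (δ_{QQ} + 1/k) = 0.061254 / (0.003572 + 0.000066) = 16.84 kN.
Moment equilibrium about P: M_P = Σ(load moments about P) − R_Q·L = 346.9 − 16.84×9.5 = 187 kN·m.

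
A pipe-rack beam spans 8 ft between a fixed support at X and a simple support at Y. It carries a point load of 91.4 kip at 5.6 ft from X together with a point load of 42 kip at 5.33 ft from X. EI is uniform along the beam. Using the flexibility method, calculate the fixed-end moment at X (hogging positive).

M_X = 149.6 kip·ft

Take the reaction at Y as the redundant and release it; the primary structure is a cantilever fixed at X.
Primary-structure tip deflection at Y by superposition:
  point load 91.4 at a = 5.6: Pa²(3L − a)/(6EI) = 8790/EI
  point load 42 at a = 5.33: Pa²(3L − a)/(6EI) = 3713/EI
  δ_0 = 12503/EI
Tip deflection under a unit load at Y: L³/(3EI) = 170.7/EI.
The prop prevents deflection at Y: R_Y = δ_0/δ_{YY} = 12503/170.7 = 73.26 kip.
Moment equilibrium about X: M_X = Σ(load moments about X) − R_Y·L = 735.7 − 73.26×8 = 149.6 kip·ft.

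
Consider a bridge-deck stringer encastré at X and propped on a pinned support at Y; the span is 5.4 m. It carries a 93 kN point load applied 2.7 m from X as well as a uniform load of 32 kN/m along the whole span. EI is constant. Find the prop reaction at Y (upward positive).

R_Y = 93.86 kN

Choose R_Y as the redundant. The primary structure is the cantilever fixed at X.
Primary-structure tip deflection at Y by superposition:
  point load 93 at a = 2.7: Pa²(3L − a)/(6EI) = 1525/EI
  UDL 32: wL⁴/(8EI) = 3401/EI
  δ_0 = 4927/EI
Tip deflection under a unit load at Y: L³/(3EI) = 52.49/EI.
Compatibility at Y: δ_0 − R_Y·δ_{YY} = 0, so R_Y = 4927/52.49 = 93.86 kN.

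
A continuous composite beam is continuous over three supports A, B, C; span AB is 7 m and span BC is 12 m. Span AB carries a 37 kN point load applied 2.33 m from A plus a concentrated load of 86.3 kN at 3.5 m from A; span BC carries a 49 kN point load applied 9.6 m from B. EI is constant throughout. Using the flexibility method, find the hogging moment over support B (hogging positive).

M_B = 91.5 kN·m

Release continuity at B by inserting a hinge; the redundant is the internal moment M_B. The primary structure is two simply-supported spans AB and BC.
Discontinuity in slope at B on the released structure — sum the simple-span end rotations:
  span AB: point load 37 at a = 2.33: Pab(L + a)/(6LEI) = 89.43/EI
  span AB: point load 86.3 at a = 3.5: Pab(L + a)/(6LEI) = 264.3/EI
  span BC: point load 49 at a = 9.6: Pab(L + b)/(6LEI) = 225.8/EI
  relative rotation θ_0 = (353.7 + 225.8)/EI = 579.5/EI
A unit hogging moment at B produces rotation L₁/(3EI) + L₂/(3EI) = 6.333/EI.
Compatibility: M_B·(L₁+L₂)/(3EI) = θ_0, giving M_B = 91.5 kN·m (hogging).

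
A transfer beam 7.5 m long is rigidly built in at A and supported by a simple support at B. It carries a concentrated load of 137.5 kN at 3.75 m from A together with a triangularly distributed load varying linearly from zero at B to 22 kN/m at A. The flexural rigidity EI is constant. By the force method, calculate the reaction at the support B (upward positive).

Take the reaction at B as the redundant and release it; the primary structure is a cantilever fixed at A.
Primary-structure tip deflection at B by superposition:
  point load 137.5 at a = 3.75: Pa²(3L − a)/(6EI) = 6042/EI
  triangular load, peak 22 at the fixed end: w₀L⁴/(30EI) = 2320/EI
  δ_0 = 8363/EI
Tip deflection under a unit load at B: L³/(3EI) = 140.6/EI.
The prop prevents deflection at B: R_B = δ_0/δ_{BB} = 8363/140.6 = 59.47 kN.

R_B = 59.47 kN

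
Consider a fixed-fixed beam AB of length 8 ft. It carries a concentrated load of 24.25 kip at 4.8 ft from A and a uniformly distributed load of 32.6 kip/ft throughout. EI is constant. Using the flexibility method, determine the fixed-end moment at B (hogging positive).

M_B = 201.8 kip·ft

Release both end moments; the primary structure is a simply-supported span AB with redundants M_A and M_B.
Simple-span end rotations at A and B under the given loads:
  at A: point load 24.25 at a = 4.8: Pab(L + b)/(6LEI) = 86.91/EI
  at B: point load 24.25 at a = 4.8: Pab(L + a)/(6LEI) = 99.33/EI
  at A: UDL 32.6: wL³/(24EI) = 695.5/EI
  at B: UDL 32.6: wL³/(24EI) = 695.5/EI
  θ_A0 = 782.4/EI,  θ_B0 = 794.8/EI
Flexibility coefficients: a unit moment at one end gives L/(3EI) there and L/(6EI) at the far end, so f₁₁ = f₂₂ = 2.667/EI and f₁₂ = f₂₁ = 1.333/EI.
Compatibility — zero rotation at each built-in end:
  2.667 M_A + 1.333 M_B = 782.4
  1.333 M_A + 2.667 M_B = 794.8
Solving the pair gives M_A = 192.5 kip·ft and M_B = 201.8 kip·ft (hogging).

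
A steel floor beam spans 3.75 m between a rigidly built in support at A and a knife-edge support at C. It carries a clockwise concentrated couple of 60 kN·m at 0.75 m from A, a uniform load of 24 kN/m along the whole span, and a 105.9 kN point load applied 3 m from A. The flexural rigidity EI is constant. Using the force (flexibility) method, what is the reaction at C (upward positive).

Remove the prop at C; the released (primary) structure is a cantilever built in at A.
Primary-structure tip deflection at C by superposition:
  clockwise couple 60 at a = 0.75: M₀a(2L − a)/(2EI) = 151.9/EI
  UDL 24: wL⁴/(8EI) = 593.3/EI
  point load 105.9 at a = 3: Pa²(3L − a)/(6EI) = 1311/EI
  δ_0 = 2056/EI
Tip deflection under a unit load at C: L³/(3EI) = 17.58/EI.
The prop prevents deflection at C: R_C = δ_0/δ_{CC} = 2056/17.58 = 116.9 kN.

R_C = 116.9 kN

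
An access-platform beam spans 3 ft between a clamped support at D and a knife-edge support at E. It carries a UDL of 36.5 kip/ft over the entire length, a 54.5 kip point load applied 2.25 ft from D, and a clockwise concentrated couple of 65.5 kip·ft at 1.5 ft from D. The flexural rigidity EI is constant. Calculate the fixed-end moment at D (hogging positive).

M_D = 52.04 kip·ft

Remove the prop at E; the released (primary) structure is a cantilever built in at D.
Downward deflection at the released point E due to the loads:
  UDL 36.5: wL⁴/(8EI) = 369.6/EI
  point load 54.5 at a = 2.25: Pa²(3L − a)/(6EI) = 310.4/EI
  clockwise couple 65.5 at a = 1.5: M₀a(2L − a)/(2EI) = 221.1/EI
  δ_0 = 901/EI
Flexibility coefficient — unit upward force at E: δ_{EE} = L³/(3EI) = 9/EI.
Compatibility at E: δ_0 − R_E·δ_{EE} = 0, so R_E = 901/9 = 100.1 kip.
Moment equilibrium about D: M_D = Σ(load moments about D) − R_E·L = 352.4 − 100.1×3 = 52.04 kip·ft.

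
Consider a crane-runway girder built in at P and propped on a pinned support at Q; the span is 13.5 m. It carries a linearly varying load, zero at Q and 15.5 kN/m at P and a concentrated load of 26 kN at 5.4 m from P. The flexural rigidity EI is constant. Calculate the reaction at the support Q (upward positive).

R_Q = 26.33 kN

Remove the prop at Q; the released (primary) structure is a cantilever built in at P.
Deflection at Q on the released cantilever, summing each load's contribution:
  triangular load, peak 15.5 at the fixed end: w₀L⁴/(30EI) = 17161/EI
  point load 26 at a = 5.4: Pa²(3L − a)/(6EI) = 4435/EI
  δ_0 = 21596/EI
Tip deflection under a unit load at Q: L³/(3EI) = 820.1/EI.
The prop prevents deflection at Q: R_Q = δ_0/δ_{QQ} = 21596/820.1 = 26.33 kN.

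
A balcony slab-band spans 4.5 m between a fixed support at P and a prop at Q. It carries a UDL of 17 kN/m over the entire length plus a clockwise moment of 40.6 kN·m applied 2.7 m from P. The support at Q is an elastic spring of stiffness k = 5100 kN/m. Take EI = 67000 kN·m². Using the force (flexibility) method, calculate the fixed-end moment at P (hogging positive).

Take the reaction at Q as the redundant and release it; the primary structure is a cantilever fixed at P.
Deflection at Q on the released cantilever, summing each load's contribution:
  UDL 17: wL⁴/(8EI) = 871.4/EI
  clockwise couple 40.6 at a = 2.7: M₀a(2L − a)/(2EI) = 345.3/EI
  δ_0 = 1217/EI
Tip deflection under a unit load at Q: L³/(3EI) = 30.38/EI.
With EI = 67000 kN·m²: δ_0 = 0.018159 m and δ_{QQ} = 0.000453 m/kN.
Compatibility — the spring shortens by R_Q/k under the reaction it provides: δ_0 − R_Q·δ_{QQ} = R_Q/k. With 1/k = 0.000196 m/kN, R_Q = δ_0 / (δ_{QQ} + 1/k) = 0.018159 / (0.000453 + 0.000196) = 27.96 kN.
Moment equilibrium about P: M_P = Σ(load moments about P) − R_Q·L = 212.7 − 27.96×4.5 = 86.9 kN·m.

M_P = 86.9 kN·m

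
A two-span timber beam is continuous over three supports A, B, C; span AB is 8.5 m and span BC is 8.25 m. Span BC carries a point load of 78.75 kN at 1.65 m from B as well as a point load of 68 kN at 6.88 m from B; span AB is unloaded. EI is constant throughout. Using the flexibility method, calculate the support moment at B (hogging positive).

Insert a hinge at B; M_B is the redundant, and each span becomes simply supported.
Rotations at B on the released spans (each span's end-slope, ×1/EI):
  span BC: point load 78.75 at a = 1.65: Pab(L + b)/(6LEI) = 257.3/EI
  span BC: point load 68 at a = 6.88: Pab(L + b)/(6LEI) = 124.6/EI
  relative rotation θ_0 = (0 + 381.8)/EI = 381.8/EI
A unit hogging moment at B produces rotation L₁/(3EI) + L₂/(3EI) = 5.583/EI.
Slope continuity at B: θ_0 = M_B·5.583/EI, so M_B = 381.8/5.583 = 68.39 kN·m (hogging).

M_B = 68.39 kN·m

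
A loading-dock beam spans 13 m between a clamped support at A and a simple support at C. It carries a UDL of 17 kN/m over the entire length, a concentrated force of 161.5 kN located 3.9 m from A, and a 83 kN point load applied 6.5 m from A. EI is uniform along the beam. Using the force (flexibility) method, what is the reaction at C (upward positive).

R_C = 128.4 kN

Release the roller at C. Primary structure: cantilever fixed at A.
Deflection at C on the released cantilever, summing each load's contribution:
  UDL 17: wL⁴/(8EI) = 60692/EI
  point load 161.5 at a = 3.9: Pa²(3L − a)/(6EI) = 14370/EI
  point load 83 at a = 6.5: Pa²(3L − a)/(6EI) = 18995/EI
  δ_0 = 94057/EI
Tip deflection under a unit load at C: L³/(3EI) = 732.3/EI.
The prop prevents deflection at C: R_C = δ_0/δ_{CC} = 94057/732.3 = 128.4 kN.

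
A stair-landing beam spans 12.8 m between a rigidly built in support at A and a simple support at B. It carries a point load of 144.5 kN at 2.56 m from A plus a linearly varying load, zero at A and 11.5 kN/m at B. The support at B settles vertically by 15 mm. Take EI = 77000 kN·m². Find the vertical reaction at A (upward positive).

R_A = 171.2 kN

Release the roller at B. Primary structure: cantilever fixed at A.
Free-end deflection of the primary structure under the applied loading (downward +):
  point load 144.5 at a = 2.56: Pa²(3L − a)/(6EI) = 5657/EI
  triangular load, peak 11.5 at the free end: 11w₀L⁴/(120EI) = 28298/EI
  δ_0 = 33954/EI
Flexibility coefficient — unit upward force at B: δ_{BB} = L³/(3EI) = 699.1/EI.
With EI = 77000 kN·m²: δ_0 = 0.44096 m and δ_{BB} = 0.009079 m/kN.
Compatibility — the beam at B must follow the support down by 0.015 m: δ_0 − R_B·δ_{BB} = 0.015, so R_B = (0.44096 − 0.015)/0.009079 = 46.92 kN.
Vertical equilibrium: R_A = ΣP − R_B = 218.1 − 46.92 = 171.2 kN.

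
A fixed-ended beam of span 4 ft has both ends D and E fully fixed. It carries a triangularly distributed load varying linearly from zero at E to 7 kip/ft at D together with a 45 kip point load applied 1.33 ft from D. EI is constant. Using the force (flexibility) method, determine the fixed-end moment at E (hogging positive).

Take the two fixed-end moments M_D, M_E as redundants; the released structure is the simple span DE.
Simple-span end rotations at D and E under the given loads:
  at D: triangular load, peak 7: w₀L³/(45EI) = 9.956/EI
  at E: triangular load, peak 7: 7w₀L³/(360EI) = 8.711/EI
  at D: point load 45 at a = 1.33: Pab(L + b)/(6LEI) = 44.41/EI
  at E: point load 45 at a = 1.33: Pab(L + a)/(6LEI) = 35.49/EI
  θ_D0 = 54.37/EI,  θ_E0 = 44.2/EI
Flexibility coefficients: a unit moment at one end gives L/(3EI) there and L/(6EI) at the far end, so f₁₁ = f₂₂ = 1.333/EI and f₁₂ = f₂₁ = 0.6667/EI.
Compatibility — zero rotation at each built-in end:
  1.333 M_D + 0.6667 M_E = 54.37
  0.6667 M_D + 1.333 M_E = 44.2
Solving the pair gives M_D = 32.27 kip·ft and M_E = 17.02 kip·ft (hogging).

M_E = 17.02 kip·ft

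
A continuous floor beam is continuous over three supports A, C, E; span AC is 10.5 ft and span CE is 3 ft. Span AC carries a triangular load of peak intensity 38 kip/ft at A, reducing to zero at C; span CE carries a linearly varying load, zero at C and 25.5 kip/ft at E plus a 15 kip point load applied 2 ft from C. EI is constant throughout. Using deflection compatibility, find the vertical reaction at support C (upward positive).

R_C = 167.6 kip

Take M_C as the redundant. Released structure: two simple spans AC and CE with a hinge at C.
End slopes at the hinge C, treating each span as simply supported:
  span AC: triangular load, peak 38: 7w₀L³/(360EI) = 855.4/EI
  span CE: triangular load, peak 25.5: 7w₀L³/(360EI) = 13.39/EI
  span CE: point load 15 at a = 2: Pab(L + b)/(6LEI) = 6.667/EI
  relative rotation θ_0 = (855.4 + 20.05)/EI = 875.4/EI
A unit hogging moment at C produces rotation L₁/(3EI) + L₂/(3EI) = 4.5/EI.
Slope continuity at C: θ_0 = M_C·4.5/EI, so M_C = 875.4/4.5 = 194.5 kip·ft (hogging).
Span AC, ΣM about A with M_C applied at C: R_C^{AC}·10.5 = 698.2 + 194.5, so R_C^{AC} = 85.03 kip and R_A = 199.5 − 85.03 = 114.5 kip.
Span CE, ΣM about E: R_C^{CE}·3 = 53.25 + 194.5, so R_C^{CE} = 82.6 kip and R_E = 53.25 − 82.6 = -29.35 kip.
R_C = 85.03 + 82.6 = 167.6 kip.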